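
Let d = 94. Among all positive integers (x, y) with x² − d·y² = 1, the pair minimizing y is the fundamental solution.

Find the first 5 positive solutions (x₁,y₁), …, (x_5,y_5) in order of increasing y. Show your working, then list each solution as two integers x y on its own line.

2143295 221064
9187426914049 947610731760
39382732335491159615 4062018686654877336
168817626601983862467148801 17412208682026983028992480
723651950015758622280719887718975 74638999614285983163562219965864

[9; 1,2,3,1,1,…,2,1,18] for √94; ℓ=16 ⇒ convergent index 15
step 0: (9, 1)  from 9·(1,0) + (0,1)
…
step 2: (29, 3)  from 2·(10,1) + (9,1)
…
step 4: (126, 13)  from 1·(97,10) + (29,3)
step 5: (223, 23)  from 1·(126,13) + (97,10)
step 6: (1241, 128)  from 5·(223,23) + (126,13)
…
step 10: (85038, 8771)  from 5·(14417,1487) + (12953,1336)
step 11: (99455, 10258)  from 1·(85038,8771) + (14417,1487)
step 12: (184493, 19029)  from 1·(99455,10258) + (85038,8771)
…
step 14: (1490361, 153719)  from 2·(652934,67345) + (184493,19029)
step 15: (2143295, 221064)  from 1·(1490361,153719) + (652934,67345)
fundamental: x₁=2143295, y₁=221064  (since 4593713457025 − 94·48869292096 = 1)
n=2: (2143295,221064)∘(2143295,221064) = (2143295·2143295+94·221064·221064, 2143295·221064+221064·2143295) = (9187426914049,947610731760)
n=3: (9187426914049,947610731760)∘(2143295,221064) = (2143295·9187426914049+94·221064·947610731760, 2143295·947610731760+221064·9187426914049) = (39382732335491159615,4062018686654877336)
n=4: (39382732335491159615,4062018686654877336)∘(2143295,221064) = (2143295·39382732335491159615+94·221064·4062018686654877336, 2143295·4062018686654877336+221064·39382732335491159615) = (168817626601983862467148801,17412208682026983028992480)
n=5: (168817626601983862467148801,17412208682026983028992480)∘(2143295,221064) = (2143295·168817626601983862467148801+94·221064·17412208682026983028992480, 2143295·17412208682026983028992480+221064·168817626601983862467148801) = (723651950015758622280719887718975,74638999614285983163562219965864)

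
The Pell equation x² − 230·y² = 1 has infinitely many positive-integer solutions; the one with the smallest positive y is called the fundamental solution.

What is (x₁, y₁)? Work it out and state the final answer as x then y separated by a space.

[15; 6,30] for √230; ℓ=2 ⇒ convergent index 1
i=0: a=15 ⇒ p=15, q=1
i=1: a=6 ⇒ p=91, q=6
(x₁, y₁) = (91, 6);  91² − 230·6² = 1 ✓

91 6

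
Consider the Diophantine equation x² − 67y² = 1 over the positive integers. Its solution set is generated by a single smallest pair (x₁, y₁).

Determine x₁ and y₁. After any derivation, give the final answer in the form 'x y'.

[8; 5,2,1,1,7,1,1,2,5,16] for √67; ℓ=10 ⇒ convergent index 9
step 0: (8, 1)  from 8·(1,0) + (0,1)
…
step 4: (221, 27)  from 1·(131,16) + (90,11)
…
step 7: (3577, 437)  from 1·(1899,232) + (1678,205)
step 8: (9053, 1106)  from 2·(3577,437) + (1899,232)
step 9: (48842, 5967)  from 5·(9053,1106) + (3577,437)
(x₁, y₁) = (48842, 5967);  48842² − 67·5967² = 1 ✓

48842 5967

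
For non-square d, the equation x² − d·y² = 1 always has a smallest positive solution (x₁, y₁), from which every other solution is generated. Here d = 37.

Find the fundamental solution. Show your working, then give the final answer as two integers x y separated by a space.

73 12

d=37: √d = [6; 12] (ℓ=1, odd), read p_1/q_1
i=0: a=6 ⇒ p=6, q=1
i=1: a=12 ⇒ p=73, q=12
fundamental: x₁=73, y₁=12  (since 5329 − 37·144 = 1)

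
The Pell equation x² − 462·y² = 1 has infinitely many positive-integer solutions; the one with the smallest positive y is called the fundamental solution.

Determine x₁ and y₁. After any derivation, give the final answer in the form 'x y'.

43 2

[21; 2,42] for √462; ℓ=2 ⇒ convergent index 1
i=0: a=21 ⇒ p=21, q=1
i=1: a=2 ⇒ p=43, q=2
(x₁, y₁) = (43, 2);  43² − 462·2² = 1 ✓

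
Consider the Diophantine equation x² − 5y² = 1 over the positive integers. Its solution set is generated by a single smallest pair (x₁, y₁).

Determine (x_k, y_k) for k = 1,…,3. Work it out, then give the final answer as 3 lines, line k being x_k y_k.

√5 → a₀=2, period (4); ℓ=1 odd so k=1
step 0: (2, 1)  from 2·(1,0) + (0,1)
step 1: (9, 4)  from 4·(2,1) + (1,0)
→ (9, 4).  Check: 9²=81, 5·4²=80, difference 1.
n=2: (9,4)∘(9,4) = (9·9+5·4·4, 9·4+4·9) = (161,72)
n=3: (161,72)∘(9,4) = (9·161+5·4·72, 9·72+4·161) = (2889,1292)

9 4
161 72
2889 1292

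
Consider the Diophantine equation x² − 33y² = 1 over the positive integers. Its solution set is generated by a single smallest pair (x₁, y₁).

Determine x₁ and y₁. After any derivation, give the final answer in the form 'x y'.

23 4

d=33: √d = [5; 1,2,1,10] (ℓ=4, even), read p_3/q_3
step 0: (5, 1)  from 5·(1,0) + (0,1)
step 1: (6, 1)  from 1·(5,1) + (1,0)
step 2: (17, 3)  from 2·(6,1) + (5,1)
step 3: (23, 4)  from 1·(17,3) + (6,1)
→ (23, 4).  Check: 23²=529, 33·4²=528, difference 1.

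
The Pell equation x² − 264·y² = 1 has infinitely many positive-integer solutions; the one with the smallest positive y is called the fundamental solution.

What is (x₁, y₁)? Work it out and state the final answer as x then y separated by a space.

[16; 4,32] for √264; ℓ=2 ⇒ convergent index 1
a_0=16:  p_0=16·1+0=16,  q_0=16·0+1=1
a_1=4:  p_1=4·16+1=65,  q_1=4·1+0=4
(x₁, y₁) = (65, 4);  65² − 264·4² = 1 ✓

65 4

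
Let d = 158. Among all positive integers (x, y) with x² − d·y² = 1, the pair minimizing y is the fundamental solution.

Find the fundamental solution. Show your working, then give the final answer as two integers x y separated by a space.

7743 616

[12; 1,1,3,12,3,1,1,24] for √158; ℓ=8 ⇒ convergent index 7
a_0=12:  p_0=12·1+0=12,  q_0=12·0+1=1
…
a_2=1:  p_2=1·13+12=25,  q_2=1·1+1=2
…
a_6=1:  p_6=1·3331+1081=4412,  q_6=1·265+86=351
a_7=1:  p_7=1·4412+3331=7743,  q_7=1·351+265=616
fundamental: x₁=7743, y₁=616  (since 59954049 − 158·379456 = 1)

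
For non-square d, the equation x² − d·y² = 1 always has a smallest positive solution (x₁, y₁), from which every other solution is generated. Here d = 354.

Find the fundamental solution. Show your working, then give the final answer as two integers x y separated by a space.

258065 13716

d=354: √d = [18; 1,4,2,2,18,2,2,4,1,36] (ℓ=10, even), read p_9/q_9
step 0: (18, 1)  from 18·(1,0) + (0,1)
…
step 2: (94, 5)  from 4·(19,1) + (18,1)
…
step 4: (508, 27)  from 2·(207,11) + (94,5)
…
step 8: (210294, 11177)  from 4·(47771,2539) + (19210,1021)
step 9: (258065, 13716)  from 1·(210294,11177) + (47771,2539)
fundamental: x₁=258065, y₁=13716  (since 66597544225 − 354·188128656 = 1)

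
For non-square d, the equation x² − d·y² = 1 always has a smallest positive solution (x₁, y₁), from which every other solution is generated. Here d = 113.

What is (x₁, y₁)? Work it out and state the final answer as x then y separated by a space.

1204353 113296

d=113: √d = [10; 1,1,1,2,2,1,1,1,20] (ℓ=9, odd), read p_17/q_17
step 0: (10, 1)  from 10·(1,0) + (0,1)
…
step 4: (85, 8)  from 2·(32,3) + (21,2)
…
step 8: (776, 73)  from 1·(489,46) + (287,27)
step 9: (16009, 1506)  from 20·(776,73) + (489,46)
step 10: (16785, 1579)  from 1·(16009,1506) + (776,73)
…
step 13: (131952, 12413)  from 2·(49579,4664) + (32794,3085)
step 14: (313483, 29490)  from 2·(131952,12413) + (49579,4664)
step 15: (445435, 41903)  from 1·(313483,29490) + (131952,12413)
step 16: (758918, 71393)  from 1·(445435,41903) + (313483,29490)
step 17: (1204353, 113296)  from 1·(758918,71393) + (445435,41903)
(x₁, y₁) = (1204353, 113296);  1204353² − 113·113296² = 1 ✓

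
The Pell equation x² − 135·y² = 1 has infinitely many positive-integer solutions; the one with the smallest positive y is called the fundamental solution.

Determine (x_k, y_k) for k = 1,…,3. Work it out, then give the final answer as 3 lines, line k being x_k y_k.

244 21
119071 10248
58106404 5001003

√135 = [11; 1,1,1,1,1,1,1,22, …], period ℓ=8 (even) → k=7
i=0: a=11 ⇒ p=11, q=1
…
i=2: a=1 ⇒ p=23, q=2
…
i=4: a=1 ⇒ p=58, q=5
…
i=6: a=1 ⇒ p=151, q=13
i=7: a=1 ⇒ p=244, q=21
fundamental: x₁=244, y₁=21  (since 59536 − 135·441 = 1)
k=2:  x_2 = 244·244+135·21·21 = 119071,  y_2 = 244·21+21·244 = 10248
k=3:  x_3 = 244·119071+135·21·10248 = 58106404,  y_3 = 244·10248+21·119071 = 5001003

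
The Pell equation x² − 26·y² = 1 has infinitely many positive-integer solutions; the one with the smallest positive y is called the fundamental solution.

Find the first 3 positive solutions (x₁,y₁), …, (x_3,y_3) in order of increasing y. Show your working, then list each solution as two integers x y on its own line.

d=26: √d = [5; 10] (ℓ=1, odd), read p_1/q_1
i=0: a=5 ⇒ p=5, q=1
i=1: a=10 ⇒ p=51, q=10
(x₁, y₁) = (51, 10);  51² − 26·10² = 1 ✓
(51+10√26)^2 = 5201 + 1020√26
(51+10√26)^3 = 530451 + 104030√26

51 10
5201 1020
530451 104030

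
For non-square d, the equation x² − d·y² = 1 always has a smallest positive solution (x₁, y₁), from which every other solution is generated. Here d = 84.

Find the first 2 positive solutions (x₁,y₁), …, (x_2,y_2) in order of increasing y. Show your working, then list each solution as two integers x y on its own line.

55 6
6049 660

√84 = [9; 6,18, …], period ℓ=2 (even) → k=1
step 0: (9, 1)  from 9·(1,0) + (0,1)
step 1: (55, 6)  from 6·(9,1) + (1,0)
(x₁, y₁) = (55, 6);  55² − 84·6² = 1 ✓
n=2: (55,6)∘(55,6) = (55·55+84·6·6, 55·6+6·55) = (6049,660)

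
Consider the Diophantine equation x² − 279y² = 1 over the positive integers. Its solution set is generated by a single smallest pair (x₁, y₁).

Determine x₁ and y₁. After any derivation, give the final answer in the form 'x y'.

1520 91

d=279: √d = [16; 1,2,2,1,2,2,1,32] (ℓ=8, even), read p_7/q_7
a_0=16:  p_0=16·1+0=16,  q_0=16·0+1=1
…
a_2=2:  p_2=2·17+16=50,  q_2=2·1+1=3
…
a_4=1:  p_4=1·117+50=167,  q_4=1·7+3=10
…
a_6=2:  p_6=2·451+167=1069,  q_6=2·27+10=64
a_7=1:  p_7=1·1069+451=1520,  q_7=1·64+27=91
→ (1520, 91).  Check: 1520²=2310400, 279·91²=2310399, difference 1.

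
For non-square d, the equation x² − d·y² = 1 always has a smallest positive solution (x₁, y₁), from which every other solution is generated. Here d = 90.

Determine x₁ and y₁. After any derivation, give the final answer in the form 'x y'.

19 2

√90 → a₀=9, period (2,18); ℓ=2 even so k=1
k=0  a_k=9  p_k/q_k = 9/1
k=1  a_k=2  p_k/q_k = 19/2
fundamental: x₁=19, y₁=2  (since 361 − 90·4 = 1)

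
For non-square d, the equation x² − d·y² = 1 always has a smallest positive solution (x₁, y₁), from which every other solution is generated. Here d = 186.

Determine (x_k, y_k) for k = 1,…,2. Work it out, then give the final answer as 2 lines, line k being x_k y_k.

d=186: √d = [13; 1,1,1,3,4,3,1,1,1,26] (ℓ=10, even), read p_9/q_9
k=0  a_k=13  p_k/q_k = 13/1
…
k=3  a_k=1  p_k/q_k = 41/3
…
k=7  a_k=1  p_k/q_k = 2714/199
k=8  a_k=1  p_k/q_k = 4787/351
k=9  a_k=1  p_k/q_k = 7501/550
→ (7501, 550).  Check: 7501²=56265001, 186·550²=56265000, difference 1.
n=2: (7501,550)∘(7501,550) = (7501·7501+186·550·550, 7501·550+550·7501) = (112530001,8251100)

7501 550
112530001 8251100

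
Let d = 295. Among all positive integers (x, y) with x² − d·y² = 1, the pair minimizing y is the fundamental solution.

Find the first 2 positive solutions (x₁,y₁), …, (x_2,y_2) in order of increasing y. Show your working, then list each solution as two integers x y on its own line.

√295 = [17; 5,1,2,3,2,6,2,3,2,1,5,34, …], period ℓ=12 (even) → k=11
i=0: a=17 ⇒ p=17, q=1
i=1: a=5 ⇒ p=86, q=5
i=2: a=1 ⇒ p=103, q=6
…
i=4: a=3 ⇒ p=979, q=57
i=5: a=2 ⇒ p=2250, q=131
…
i=9: a=2 ⇒ p=247414, q=14405
i=10: a=1 ⇒ p=355517, q=20699
i=11: a=5 ⇒ p=2024999, q=117900
(x₁, y₁) = (2024999, 117900);  2024999² − 295·117900² = 1 ✓
(x_2, y_2) = (2024999·2024999 + 295·117900·117900, 2024999·117900 + 117900·2024999) = (8201241900001, 477494764200)

2024999 117900
8201241900001 477494764200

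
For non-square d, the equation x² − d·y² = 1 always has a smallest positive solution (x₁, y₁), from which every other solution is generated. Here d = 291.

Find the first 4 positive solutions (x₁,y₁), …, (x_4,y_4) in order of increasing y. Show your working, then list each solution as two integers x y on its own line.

[17; 17,34] for √291; ℓ=2 ⇒ convergent index 1
step 0: (17, 1)  from 17·(1,0) + (0,1)
step 1: (290, 17)  from 17·(17,1) + (1,0)
fundamental: x₁=290, y₁=17  (since 84100 − 291·289 = 1)
(x_2, y_2) = (290·290 + 291·17·17, 290·17 + 17·290) = (168199, 9860)
(x_3, y_3) = (290·168199 + 291·17·9860, 290·9860 + 17·168199) = (97555130, 5718783)
(x_4, y_4) = (290·97555130 + 291·17·5718783, 290·5718783 + 17·97555130) = (56581807201, 3316884280)

290 17
168199 9860
97555130 5718783
56581807201 3316884280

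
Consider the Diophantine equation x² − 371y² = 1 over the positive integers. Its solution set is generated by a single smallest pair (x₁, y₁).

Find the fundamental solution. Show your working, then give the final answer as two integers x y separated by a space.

√371 → a₀=19, period (3,1,4,1,3,38); ℓ=6 even so k=5
i=0: a=19 ⇒ p=19, q=1
…
i=2: a=1 ⇒ p=77, q=4
i=3: a=4 ⇒ p=366, q=19
i=4: a=1 ⇒ p=443, q=23
i=5: a=3 ⇒ p=1695, q=88
(x₁, y₁) = (1695, 88);  1695² − 371·88² = 1 ✓

1695 88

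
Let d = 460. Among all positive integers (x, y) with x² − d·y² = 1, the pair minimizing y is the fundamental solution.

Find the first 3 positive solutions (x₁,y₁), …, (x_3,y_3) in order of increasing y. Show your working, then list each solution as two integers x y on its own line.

2535751 118230
12860066268001 599603681460
65219851798297071751 3040891269731634690

[21; 2,4,3,1,2,10,2,1,3,4,2,42] for √460; ℓ=12 ⇒ convergent index 11
step 0: (21, 1)  from 21·(1,0) + (0,1)
…
step 4: (815, 38)  from 1·(622,29) + (193,9)
…
step 7: (48922, 2281)  from 2·(23335,1088) + (2252,105)
…
step 9: (265693, 12388)  from 3·(72257,3369) + (48922,2281)
step 10: (1135029, 52921)  from 4·(265693,12388) + (72257,3369)
step 11: (2535751, 118230)  from 2·(1135029,52921) + (265693,12388)
(x₁, y₁) = (2535751, 118230);  2535751² − 460·118230² = 1 ✓
n=2: (2535751,118230)∘(2535751,118230) = (2535751·2535751+460·118230·118230, 2535751·118230+118230·2535751) = (12860066268001,599603681460)
n=3: (12860066268001,599603681460)∘(2535751,118230) = (2535751·12860066268001+460·118230·599603681460, 2535751·599603681460+118230·12860066268001) = (65219851798297071751,3040891269731634690)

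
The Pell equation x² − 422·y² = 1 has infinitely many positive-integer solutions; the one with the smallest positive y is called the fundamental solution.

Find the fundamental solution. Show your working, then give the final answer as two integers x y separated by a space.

7022501 341850

d=422: √d = [20; 1,1,5,2,1,…,1,1,40] (ℓ=14, even), read p_13/q_13
step 0: (20, 1)  from 20·(1,0) + (0,1)
step 1: (21, 1)  from 1·(20,1) + (1,0)
step 2: (41, 2)  from 1·(21,1) + (20,1)
step 3: (226, 11)  from 5·(41,2) + (21,1)
step 4: (493, 24)  from 2·(226,11) + (41,2)
step 5: (719, 35)  from 1·(493,24) + (226,11)
step 6: (2650, 129)  from 3·(719,35) + (493,24)
step 7: (53719, 2615)  from 20·(2650,129) + (719,35)
step 8: (163807, 7974)  from 3·(53719,2615) + (2650,129)
step 9: (217526, 10589)  from 1·(163807,7974) + (53719,2615)
step 10: (598859, 29152)  from 2·(217526,10589) + (163807,7974)
step 11: (3211821, 156349)  from 5·(598859,29152) + (217526,10589)
step 12: (3810680, 185501)  from 1·(3211821,156349) + (598859,29152)
step 13: (7022501, 341850)  from 1·(3810680,185501) + (3211821,156349)
→ (7022501, 341850).  Check: 7022501²=49315520295001, 422·341850²=49315520295000, difference 1.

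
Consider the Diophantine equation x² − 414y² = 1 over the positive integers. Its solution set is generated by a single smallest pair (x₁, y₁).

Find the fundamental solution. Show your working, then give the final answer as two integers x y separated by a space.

√414 = [20; 2,1,7,2,7,1,2,40, …], period ℓ=8 (even) → k=7
i=0: a=20 ⇒ p=20, q=1
i=1: a=2 ⇒ p=41, q=2
…
i=3: a=7 ⇒ p=468, q=23
…
i=6: a=1 ⇒ p=8444, q=415
i=7: a=2 ⇒ p=24335, q=1196
fundamental: x₁=24335, y₁=1196  (since 592192225 − 414·1430416 = 1)

24335 1196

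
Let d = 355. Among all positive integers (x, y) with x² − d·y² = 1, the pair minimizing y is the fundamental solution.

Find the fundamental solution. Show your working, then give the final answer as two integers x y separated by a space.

954809 50676

√355 = [18; 1,5,3,3,1,6,1,3,3,5,1,36, …], period ℓ=12 (even) → k=11
a_0=18:  p_0=18·1+0=18,  q_0=18·0+1=1
a_1=1:  p_1=1·18+1=19,  q_1=1·1+0=1
…
a_6=6:  p_6=6·1545+1187=10457,  q_6=6·82+63=555
a_7=1:  p_7=1·10457+1545=12002,  q_7=1·555+82=637
a_8=3:  p_8=3·12002+10457=46463,  q_8=3·637+555=2466
…
a_10=5:  p_10=5·151391+46463=803418,  q_10=5·8035+2466=42641
a_11=1:  p_11=1·803418+151391=954809,  q_11=1·42641+8035=50676
(x₁, y₁) = (954809, 50676);  954809² − 355·50676² = 1 ✓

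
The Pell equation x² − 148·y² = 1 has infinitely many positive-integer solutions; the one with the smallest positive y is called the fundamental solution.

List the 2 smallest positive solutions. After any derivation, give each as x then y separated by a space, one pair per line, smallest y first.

73 6
10657 876

√148 = [12; 6,24, …], period ℓ=2 (even) → k=1
k=0  a_k=12  p_k/q_k = 12/1
k=1  a_k=6  p_k/q_k = 73/6
→ (73, 6).  Check: 73²=5329, 148·6²=5328, difference 1.
n=2: (73,6)∘(73,6) = (73·73+148·6·6, 73·6+6·73) = (10657,876)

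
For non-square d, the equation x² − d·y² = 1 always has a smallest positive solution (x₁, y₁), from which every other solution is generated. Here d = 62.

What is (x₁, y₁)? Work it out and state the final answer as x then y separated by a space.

d=62: √d = [7; 1,6,1,14] (ℓ=4, even), read p_3/q_3
step 0: (7, 1)  from 7·(1,0) + (0,1)
…
step 2: (55, 7)  from 6·(8,1) + (7,1)
step 3: (63, 8)  from 1·(55,7) + (8,1)
(x₁, y₁) = (63, 8);  63² − 62·8² = 1 ✓

63 8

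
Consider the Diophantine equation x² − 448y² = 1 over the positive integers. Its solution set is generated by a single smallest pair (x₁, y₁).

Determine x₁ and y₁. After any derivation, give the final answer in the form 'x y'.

√448 = [21; 6,42, …], period ℓ=2 (even) → k=1
k=0  a_k=21  p_k/q_k = 21/1
k=1  a_k=6  p_k/q_k = 127/6
(x₁, y₁) = (127, 6);  127² − 448·6² = 1 ✓

127 6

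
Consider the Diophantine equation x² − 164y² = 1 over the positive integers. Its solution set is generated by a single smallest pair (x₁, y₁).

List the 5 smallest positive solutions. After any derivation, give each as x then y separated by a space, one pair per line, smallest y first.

2049 160
8396801 655680
34410088449 2686976480
141012534067201 11011228959360
577869330197301249 45124013588480800

d=164: √d = [12; 1,4,6,4,1,24] (ℓ=6, even), read p_5/q_5
k=0  a_k=12  p_k/q_k = 12/1
k=1  a_k=1  p_k/q_k = 13/1
k=2  a_k=4  p_k/q_k = 64/5
k=3  a_k=6  p_k/q_k = 397/31
k=4  a_k=4  p_k/q_k = 1652/129
k=5  a_k=1  p_k/q_k = 2049/160
(x₁, y₁) = (2049, 160);  2049² − 164·160² = 1 ✓
(2049+160√164)^2 = 8396801 + 655680√164
(2049+160√164)^3 = 34410088449 + 2686976480√164
(2049+160√164)^4 = 141012534067201 + 11011228959360√164
(2049+160√164)^5 = 577869330197301249 + 45124013588480800√164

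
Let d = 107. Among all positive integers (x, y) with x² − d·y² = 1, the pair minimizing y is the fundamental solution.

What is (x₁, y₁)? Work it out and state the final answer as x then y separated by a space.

962 93

[10; 2,1,9,1,2,20] for √107; ℓ=6 ⇒ convergent index 5
step 0: (10, 1)  from 10·(1,0) + (0,1)
step 1: (21, 2)  from 2·(10,1) + (1,0)
step 2: (31, 3)  from 1·(21,2) + (10,1)
step 3: (300, 29)  from 9·(31,3) + (21,2)
step 4: (331, 32)  from 1·(300,29) + (31,3)
step 5: (962, 93)  from 2·(331,32) + (300,29)
(x₁, y₁) = (962, 93);  962² − 107·93² = 1 ✓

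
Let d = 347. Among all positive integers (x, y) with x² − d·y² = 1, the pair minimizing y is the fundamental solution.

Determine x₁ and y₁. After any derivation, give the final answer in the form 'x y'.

641602 34443

√347 = [18; 1,1,1,2,4,…,1,1,36, …], period ℓ=14 (even) → k=13
step 0: (18, 1)  from 18·(1,0) + (0,1)
…
step 2: (37, 2)  from 1·(19,1) + (18,1)
step 3: (56, 3)  from 1·(37,2) + (19,1)
step 4: (149, 8)  from 2·(56,3) + (37,2)
step 5: (652, 35)  from 4·(149,8) + (56,3)
…
step 7: (14269, 766)  from 17·(801,43) + (652,35)
step 8: (15070, 809)  from 1·(14269,766) + (801,43)
step 9: (74549, 4002)  from 4·(15070,809) + (14269,766)
…
step 11: (238717, 12815)  from 1·(164168,8813) + (74549,4002)
step 12: (402885, 21628)  from 1·(238717,12815) + (164168,8813)
step 13: (641602, 34443)  from 1·(402885,21628) + (238717,12815)
fundamental: x₁=641602, y₁=34443  (since 411653126404 − 347·1186320249 = 1)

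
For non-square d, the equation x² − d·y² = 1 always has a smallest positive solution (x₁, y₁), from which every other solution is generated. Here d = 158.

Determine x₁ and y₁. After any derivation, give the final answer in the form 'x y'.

√158 → a₀=12, period (1,1,3,12,3,1,1,24); ℓ=8 even so k=7
i=0: a=12 ⇒ p=12, q=1
i=1: a=1 ⇒ p=13, q=1
i=2: a=1 ⇒ p=25, q=2
…
i=6: a=1 ⇒ p=4412, q=351
i=7: a=1 ⇒ p=7743, q=616
(x₁, y₁) = (7743, 616);  7743² − 158·616² = 1 ✓

7743 616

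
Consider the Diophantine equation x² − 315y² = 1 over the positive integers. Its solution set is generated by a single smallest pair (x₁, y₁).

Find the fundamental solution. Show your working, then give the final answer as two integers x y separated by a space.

√315 → a₀=17, period (1,2,1,34); ℓ=4 even so k=3
a_0=17:  p_0=17·1+0=17,  q_0=17·0+1=1
a_1=1:  p_1=1·17+1=18,  q_1=1·1+0=1
a_2=2:  p_2=2·18+17=53,  q_2=2·1+1=3
a_3=1:  p_3=1·53+18=71,  q_3=1·3+1=4
fundamental: x₁=71, y₁=4  (since 5041 − 315·16 = 1)

71 4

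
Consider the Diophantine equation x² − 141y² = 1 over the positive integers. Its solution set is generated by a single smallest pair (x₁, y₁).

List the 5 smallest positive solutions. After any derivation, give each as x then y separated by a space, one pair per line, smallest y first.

95 8
18049 1520
3429215 288792
651532801 54868960
123787802975 10424813608

d=141: √d = [11; 1,6,1,22] (ℓ=4, even), read p_3/q_3
step 0: (11, 1)  from 11·(1,0) + (0,1)
step 1: (12, 1)  from 1·(11,1) + (1,0)
step 2: (83, 7)  from 6·(12,1) + (11,1)
step 3: (95, 8)  from 1·(83,7) + (12,1)
→ (95, 8).  Check: 95²=9025, 141·8²=9024, difference 1.
n=2: (95,8)∘(95,8) = (95·95+141·8·8, 95·8+8·95) = (18049,1520)
n=3: (18049,1520)∘(95,8) = (95·18049+141·8·1520, 95·1520+8·18049) = (3429215,288792)
n=4: (3429215,288792)∘(95,8) = (95·3429215+141·8·288792, 95·288792+8·3429215) = (651532801,54868960)
n=5: (651532801,54868960)∘(95,8) = (95·651532801+141·8·54868960, 95·54868960+8·651532801) = (123787802975,10424813608)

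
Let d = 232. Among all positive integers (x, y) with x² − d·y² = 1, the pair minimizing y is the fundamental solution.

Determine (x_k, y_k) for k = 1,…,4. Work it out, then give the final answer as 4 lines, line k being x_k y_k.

√232 = [15; 4,3,7,3,4,30, …], period ℓ=6 (even) → k=5
i=0: a=15 ⇒ p=15, q=1
i=1: a=4 ⇒ p=61, q=4
i=2: a=3 ⇒ p=198, q=13
…
i=4: a=3 ⇒ p=4539, q=298
i=5: a=4 ⇒ p=19603, q=1287
(x₁, y₁) = (19603, 1287);  19603² − 232·1287² = 1 ✓
(19603+1287√232)^2 = 768555217 + 50458122√232
(19603+1287√232)^3 = 30131975818099 + 1978261129845√232
(19603+1287√232)^4 = 1181354243155834177 + 77559705806244948√232

19603 1287
768555217 50458122
30131975818099 1978261129845
1181354243155834177 77559705806244948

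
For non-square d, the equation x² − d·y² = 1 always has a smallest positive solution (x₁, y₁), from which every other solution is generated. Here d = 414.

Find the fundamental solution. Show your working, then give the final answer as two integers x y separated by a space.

24335 1196

√414 → a₀=20, period (2,1,7,2,7,1,2,40); ℓ=8 even so k=7
i=0: a=20 ⇒ p=20, q=1
…
i=3: a=7 ⇒ p=468, q=23
i=4: a=2 ⇒ p=997, q=49
i=5: a=7 ⇒ p=7447, q=366
i=6: a=1 ⇒ p=8444, q=415
i=7: a=2 ⇒ p=24335, q=1196
fundamental: x₁=24335, y₁=1196  (since 592192225 − 414·1430416 = 1)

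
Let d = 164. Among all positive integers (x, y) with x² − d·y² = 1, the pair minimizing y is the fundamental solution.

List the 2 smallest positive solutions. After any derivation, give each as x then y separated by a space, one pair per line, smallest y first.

√164 = [12; 1,4,6,4,1,24, …], period ℓ=6 (even) → k=5
k=0  a_k=12  p_k/q_k = 12/1
k=1  a_k=1  p_k/q_k = 13/1
k=2  a_k=4  p_k/q_k = 64/5
…
k=4  a_k=4  p_k/q_k = 1652/129
k=5  a_k=1  p_k/q_k = 2049/160
→ (2049, 160).  Check: 2049²=4198401, 164·160²=4198400, difference 1.
(2049+160√164)^2 = 8396801 + 655680√164

2049 160
8396801 655680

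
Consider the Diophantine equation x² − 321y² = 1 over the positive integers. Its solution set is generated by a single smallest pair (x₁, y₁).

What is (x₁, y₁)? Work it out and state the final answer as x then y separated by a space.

215 12

[17; 1,10,1,34] for √321; ℓ=4 ⇒ convergent index 3
i=0: a=17 ⇒ p=17, q=1
…
i=2: a=10 ⇒ p=197, q=11
i=3: a=1 ⇒ p=215, q=12
fundamental: x₁=215, y₁=12  (since 46225 − 321·144 = 1)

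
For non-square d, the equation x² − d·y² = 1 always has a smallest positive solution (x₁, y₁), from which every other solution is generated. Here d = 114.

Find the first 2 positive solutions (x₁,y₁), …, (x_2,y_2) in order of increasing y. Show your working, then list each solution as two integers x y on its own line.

[10; 1,2,10,2,1,20] for √114; ℓ=6 ⇒ convergent index 5
step 0: (10, 1)  from 10·(1,0) + (0,1)
…
step 4: (694, 65)  from 2·(331,31) + (32,3)
step 5: (1025, 96)  from 1·(694,65) + (331,31)
(x₁, y₁) = (1025, 96);  1025² − 114·96² = 1 ✓
(x_2, y_2) = (1025·1025 + 114·96·96, 1025·96 + 96·1025) = (2101249, 196800)

1025 96
2101249 196800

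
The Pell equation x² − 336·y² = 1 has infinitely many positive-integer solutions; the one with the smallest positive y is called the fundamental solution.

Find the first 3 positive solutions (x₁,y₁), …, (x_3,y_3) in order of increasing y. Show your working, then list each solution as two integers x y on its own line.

[18; 3,36] for √336; ℓ=2 ⇒ convergent index 1
a_0=18:  p_0=18·1+0=18,  q_0=18·0+1=1
a_1=3:  p_1=3·18+1=55,  q_1=3·1+0=3
→ (55, 3).  Check: 55²=3025, 336·3²=3024, difference 1.
(x_2, y_2) = (55·55 + 336·3·3, 55·3 + 3·55) = (6049, 330)
(x_3, y_3) = (55·6049 + 336·3·330, 55·330 + 3·6049) = (665335, 36297)

55 3
6049 330
665335 36297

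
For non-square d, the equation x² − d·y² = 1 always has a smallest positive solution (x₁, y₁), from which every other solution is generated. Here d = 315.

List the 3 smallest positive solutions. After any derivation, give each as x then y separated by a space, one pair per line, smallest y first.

√315 = [17; 1,2,1,34, …], period ℓ=4 (even) → k=3
i=0: a=17 ⇒ p=17, q=1
i=1: a=1 ⇒ p=18, q=1
i=2: a=2 ⇒ p=53, q=3
i=3: a=1 ⇒ p=71, q=4
→ (71, 4).  Check: 71²=5041, 315·4²=5040, difference 1.
(x_2, y_2) = (71·71 + 315·4·4, 71·4 + 4·71) = (10081, 568)
(x_3, y_3) = (71·10081 + 315·4·568, 71·568 + 4·10081) = (1431431, 80652)

71 4
10081 568
1431431 80652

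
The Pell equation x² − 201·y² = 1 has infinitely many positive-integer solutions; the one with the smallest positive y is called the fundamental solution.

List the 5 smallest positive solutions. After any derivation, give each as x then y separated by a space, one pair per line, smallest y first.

515095 36332
530645718049 37428863080
546665912276384215 38558840456348868
563169756167477608732801 39722931849688611461840
580171851105627091828167877975 40922167162192151801416600732

√201 = [14; 5,1,1,1,2,…,1,5,28, …], period ℓ=14 (even) → k=13
step 0: (14, 1)  from 14·(1,0) + (0,1)
step 1: (71, 5)  from 5·(14,1) + (1,0)
step 2: (85, 6)  from 1·(71,5) + (14,1)
step 3: (156, 11)  from 1·(85,6) + (71,5)
step 4: (241, 17)  from 1·(156,11) + (85,6)
step 5: (638, 45)  from 2·(241,17) + (156,11)
step 6: (879, 62)  from 1·(638,45) + (241,17)
step 7: (7670, 541)  from 8·(879,62) + (638,45)
…
step 9: (24768, 1747)  from 2·(8549,603) + (7670,541)
step 10: (33317, 2350)  from 1·(24768,1747) + (8549,603)
step 11: (58085, 4097)  from 1·(33317,2350) + (24768,1747)
step 12: (91402, 6447)  from 1·(58085,4097) + (33317,2350)
step 13: (515095, 36332)  from 5·(91402,6447) + (58085,4097)
→ (515095, 36332).  Check: 515095²=265322859025, 201·36332²=265322859024, difference 1.
(x_2, y_2) = (515095·515095 + 201·36332·36332, 515095·36332 + 36332·515095) = (530645718049, 37428863080)
(x_3, y_3) = (515095·530645718049 + 201·36332·37428863080, 515095·37428863080 + 36332·530645718049) = (546665912276384215, 38558840456348868)
(x_4, y_4) = (515095·546665912276384215 + 201·36332·38558840456348868, 515095·38558840456348868 + 36332·546665912276384215) = (563169756167477608732801, 39722931849688611461840)
(x_5, y_5) = (515095·563169756167477608732801 + 201·36332·39722931849688611461840, 515095·39722931849688611461840 + 36332·563169756167477608732801) = (580171851105627091828167877975, 40922167162192151801416600732)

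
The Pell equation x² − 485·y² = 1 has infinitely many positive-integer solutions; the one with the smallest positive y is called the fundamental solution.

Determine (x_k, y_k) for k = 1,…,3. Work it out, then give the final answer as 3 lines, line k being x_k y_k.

[22; 44] for √485; ℓ=1 ⇒ convergent index 1
k=0  a_k=22  p_k/q_k = 22/1
k=1  a_k=44  p_k/q_k = 969/44
fundamental: x₁=969, y₁=44  (since 938961 − 485·1936 = 1)
k=2:  x_2 = 969·969+485·44·44 = 1877921,  y_2 = 969·44+44·969 = 85272
k=3:  x_3 = 969·1877921+485·44·85272 = 3639409929,  y_3 = 969·85272+44·1877921 = 165257092

969 44
1877921 85272
3639409929 165257092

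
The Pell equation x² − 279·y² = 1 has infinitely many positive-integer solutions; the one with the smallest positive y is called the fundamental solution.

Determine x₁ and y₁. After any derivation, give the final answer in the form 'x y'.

1520 91

d=279: √d = [16; 1,2,2,1,2,2,1,32] (ℓ=8, even), read p_7/q_7
a_0=16:  p_0=16·1+0=16,  q_0=16·0+1=1
a_1=1:  p_1=1·16+1=17,  q_1=1·1+0=1
a_2=2:  p_2=2·17+16=50,  q_2=2·1+1=3
a_3=2:  p_3=2·50+17=117,  q_3=2·3+1=7
a_4=1:  p_4=1·117+50=167,  q_4=1·7+3=10
…
a_6=2:  p_6=2·451+167=1069,  q_6=2·27+10=64
a_7=1:  p_7=1·1069+451=1520,  q_7=1·64+27=91
(x₁, y₁) = (1520, 91);  1520² − 279·91² = 1 ✓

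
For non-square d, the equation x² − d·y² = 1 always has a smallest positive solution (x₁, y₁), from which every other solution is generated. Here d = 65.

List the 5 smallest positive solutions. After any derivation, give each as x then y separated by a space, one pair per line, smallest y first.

√65 → a₀=8, period (16); ℓ=1 odd so k=1
i=0: a=8 ⇒ p=8, q=1
i=1: a=16 ⇒ p=129, q=16
(x₁, y₁) = (129, 16);  129² − 65·16² = 1 ✓
k=2:  x_2 = 129·129+65·16·16 = 33281,  y_2 = 129·16+16·129 = 4128
k=3:  x_3 = 129·33281+65·16·4128 = 8586369,  y_3 = 129·4128+16·33281 = 1065008
k=4:  x_4 = 129·8586369+65·16·1065008 = 2215249921,  y_4 = 129·1065008+16·8586369 = 274767936
k=5:  x_5 = 129·2215249921+65·16·274767936 = 571525893249,  y_5 = 129·274767936+16·2215249921 = 70889062480

129 16
33281 4128
8586369 1065008
2215249921 274767936
571525893249 70889062480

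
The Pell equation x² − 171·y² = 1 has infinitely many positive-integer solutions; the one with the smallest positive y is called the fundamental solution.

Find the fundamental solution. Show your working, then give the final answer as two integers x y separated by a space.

170 13

d=171: √d = [13; 13,26] (ℓ=2, even), read p_1/q_1
step 0: (13, 1)  from 13·(1,0) + (0,1)
step 1: (170, 13)  from 13·(13,1) + (1,0)
→ (170, 13).  Check: 170²=28900, 171·13²=28899, difference 1.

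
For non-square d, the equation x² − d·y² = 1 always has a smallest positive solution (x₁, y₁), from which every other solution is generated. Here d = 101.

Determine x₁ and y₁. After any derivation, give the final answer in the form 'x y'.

√101 = [10; 20, …], period ℓ=1 (odd) → k=1
a_0=10:  p_0=10·1+0=10,  q_0=10·0+1=1
a_1=20:  p_1=20·10+1=201,  q_1=20·1+0=20
fundamental: x₁=201, y₁=20  (since 40401 − 101·400 = 1)

201 20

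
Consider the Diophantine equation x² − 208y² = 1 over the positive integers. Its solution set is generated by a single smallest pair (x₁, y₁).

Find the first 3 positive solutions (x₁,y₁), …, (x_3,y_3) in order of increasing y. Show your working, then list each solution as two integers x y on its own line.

√208 = [14; 2,2,1,2,2,28, …], period ℓ=6 (even) → k=5
k=0  a_k=14  p_k/q_k = 14/1
…
k=4  a_k=2  p_k/q_k = 274/19
k=5  a_k=2  p_k/q_k = 649/45
(x₁, y₁) = (649, 45);  649² − 208·45² = 1 ✓
k=2:  x_2 = 649·649+208·45·45 = 842401,  y_2 = 649·45+45·649 = 58410
k=3:  x_3 = 649·842401+208·45·58410 = 1093435849,  y_3 = 649·58410+45·842401 = 75816135

649 45
842401 58410
1093435849 75816135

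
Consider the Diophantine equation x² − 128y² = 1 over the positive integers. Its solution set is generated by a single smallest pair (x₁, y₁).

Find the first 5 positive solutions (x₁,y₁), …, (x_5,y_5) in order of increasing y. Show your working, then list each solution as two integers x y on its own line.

d=128: √d = [11; 3,5,3,22] (ℓ=4, even), read p_3/q_3
i=0: a=11 ⇒ p=11, q=1
i=1: a=3 ⇒ p=34, q=3
i=2: a=5 ⇒ p=181, q=16
i=3: a=3 ⇒ p=577, q=51
(x₁, y₁) = (577, 51);  577² − 128·51² = 1 ✓
(577+51√128)^2 = 665857 + 58854√128
(577+51√128)^3 = 768398401 + 67917465√128
(577+51√128)^4 = 886731088897 + 78376695756√128
(577+51√128)^5 = 1023286908188737 + 90446638984959√128

577 51
665857 58854
768398401 67917465
886731088897 78376695756
1023286908188737 90446638984959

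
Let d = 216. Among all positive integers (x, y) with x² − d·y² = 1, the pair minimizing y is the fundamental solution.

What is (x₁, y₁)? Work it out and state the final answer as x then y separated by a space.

[14; 1,2,3,2,1,28] for √216; ℓ=6 ⇒ convergent index 5
i=0: a=14 ⇒ p=14, q=1
i=1: a=1 ⇒ p=15, q=1
i=2: a=2 ⇒ p=44, q=3
i=3: a=3 ⇒ p=147, q=10
i=4: a=2 ⇒ p=338, q=23
i=5: a=1 ⇒ p=485, q=33
fundamental: x₁=485, y₁=33  (since 235225 − 216·1089 = 1)

485 33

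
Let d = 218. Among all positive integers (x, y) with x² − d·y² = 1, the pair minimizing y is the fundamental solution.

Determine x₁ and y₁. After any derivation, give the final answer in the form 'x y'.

d=218: √d = [14; 1,3,3,1,28] (ℓ=5, odd), read p_9/q_9
i=0: a=14 ⇒ p=14, q=1
…
i=2: a=3 ⇒ p=59, q=4
i=3: a=3 ⇒ p=192, q=13
i=4: a=1 ⇒ p=251, q=17
i=5: a=28 ⇒ p=7220, q=489
i=6: a=1 ⇒ p=7471, q=506
i=7: a=3 ⇒ p=29633, q=2007
i=8: a=3 ⇒ p=96370, q=6527
i=9: a=1 ⇒ p=126003, q=8534
(x₁, y₁) = (126003, 8534);  126003² − 218·8534² = 1 ✓

126003 8534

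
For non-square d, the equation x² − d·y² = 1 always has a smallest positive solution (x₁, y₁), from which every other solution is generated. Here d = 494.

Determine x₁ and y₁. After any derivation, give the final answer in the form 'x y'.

73035 3286

√494 = [22; 4,2,2,1,2,1,2,2,4,44, …], period ℓ=10 (even) → k=9
k=0  a_k=22  p_k/q_k = 22/1
…
k=8  a_k=2  p_k/q_k = 16514/743
k=9  a_k=4  p_k/q_k = 73035/3286
(x₁, y₁) = (73035, 3286);  73035² − 494·3286² = 1 ✓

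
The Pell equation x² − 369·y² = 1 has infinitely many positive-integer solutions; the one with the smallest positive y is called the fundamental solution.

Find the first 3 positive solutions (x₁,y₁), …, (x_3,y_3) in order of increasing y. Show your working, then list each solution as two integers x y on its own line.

√369 = [19; 4,1,3,2,7,4,7,2,3,1,4,38, …], period ℓ=12 (even) → k=11
k=0  a_k=19  p_k/q_k = 19/1
…
k=2  a_k=1  p_k/q_k = 96/5
…
k=4  a_k=2  p_k/q_k = 826/43
…
k=9  a_k=3  p_k/q_k = 1364557/71036
k=10  a_k=1  p_k/q_k = 1758061/91521
k=11  a_k=4  p_k/q_k = 8396801/437120
(x₁, y₁) = (8396801, 437120);  8396801² − 369·437120² = 1 ✓
n=2: (8396801,437120)∘(8396801,437120) = (8396801·8396801+369·437120·437120, 8396801·437120+437120·8396801) = (141012534067201,7340819306240)
n=3: (141012534067201,7340819306240)∘(8396801,437120) = (8396801·141012534067201+369·437120·7340819306240, 8396801·7340819306240+437120·141012534067201) = (2368108374136006451201,123278797782910239360)

8396801 437120
141012534067201 7340819306240
2368108374136006451201 123278797782910239360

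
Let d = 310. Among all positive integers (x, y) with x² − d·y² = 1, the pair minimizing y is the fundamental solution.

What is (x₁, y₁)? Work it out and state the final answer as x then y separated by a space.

848719 48204

√310 = [17; 1,1,1,1,5,…,1,1,34, …], period ℓ=16 (even) → k=15
a_0=17:  p_0=17·1+0=17,  q_0=17·0+1=1
a_1=1:  p_1=1·17+1=18,  q_1=1·1+0=1
a_2=1:  p_2=1·18+17=35,  q_2=1·1+1=2
…
a_5=5:  p_5=5·88+53=493,  q_5=5·5+3=28
…
a_9=1:  p_9=1·5687+2060=7747,  q_9=1·323+117=440
…
a_12=1:  p_12=1·152387+28928=181315,  q_12=1·8655+1643=10298
a_13=1:  p_13=1·181315+152387=333702,  q_13=1·10298+8655=18953
a_14=1:  p_14=1·333702+181315=515017,  q_14=1·18953+10298=29251
a_15=1:  p_15=1·515017+333702=848719,  q_15=1·29251+18953=48204
(x₁, y₁) = (848719, 48204);  848719² − 310·48204² = 1 ✓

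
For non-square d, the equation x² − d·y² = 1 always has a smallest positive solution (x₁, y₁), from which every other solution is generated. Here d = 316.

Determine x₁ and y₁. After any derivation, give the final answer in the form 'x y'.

12799 720

[17; 1,3,2,8,2,3,1,34] for √316; ℓ=8 ⇒ convergent index 7
i=0: a=17 ⇒ p=17, q=1
…
i=2: a=3 ⇒ p=71, q=4
i=3: a=2 ⇒ p=160, q=9
…
i=5: a=2 ⇒ p=2862, q=161
i=6: a=3 ⇒ p=9937, q=559
i=7: a=1 ⇒ p=12799, q=720
(x₁, y₁) = (12799, 720);  12799² − 316·720² = 1 ✓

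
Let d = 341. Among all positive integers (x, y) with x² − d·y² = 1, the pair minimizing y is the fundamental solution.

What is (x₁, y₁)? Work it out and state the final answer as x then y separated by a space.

d=341: √d = [18; 2,6,1,8,2,…,6,2,36] (ℓ=14, even), read p_13/q_13
i=0: a=18 ⇒ p=18, q=1
…
i=2: a=6 ⇒ p=240, q=13
…
i=4: a=8 ⇒ p=2456, q=133
i=5: a=2 ⇒ p=5189, q=281
…
i=7: a=2 ⇒ p=20479, q=1109
i=8: a=1 ⇒ p=28124, q=1523
i=9: a=2 ⇒ p=76727, q=4155
…
i=12: a=6 ⇒ p=4953942, q=268271
i=13: a=2 ⇒ p=10626551, q=575460
(x₁, y₁) = (10626551, 575460);  10626551² − 341·575460² = 1 ✓

10626551 575460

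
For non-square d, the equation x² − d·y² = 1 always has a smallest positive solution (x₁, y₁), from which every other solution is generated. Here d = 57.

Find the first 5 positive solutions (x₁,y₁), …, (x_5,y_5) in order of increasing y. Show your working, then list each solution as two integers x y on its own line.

151 20
45601 6040
13771351 1824060
4158902401 550860080
1255974753751 166357920100

√57 = [7; 1,1,4,1,1,14, …], period ℓ=6 (even) → k=5
i=0: a=7 ⇒ p=7, q=1
i=1: a=1 ⇒ p=8, q=1
i=2: a=1 ⇒ p=15, q=2
i=3: a=4 ⇒ p=68, q=9
i=4: a=1 ⇒ p=83, q=11
i=5: a=1 ⇒ p=151, q=20
→ (151, 20).  Check: 151²=22801, 57·20²=22800, difference 1.
(151+20√57)^2 = 45601 + 6040√57
(151+20√57)^3 = 13771351 + 1824060√57
(151+20√57)^4 = 4158902401 + 550860080√57
(151+20√57)^5 = 1255974753751 + 166357920100√57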